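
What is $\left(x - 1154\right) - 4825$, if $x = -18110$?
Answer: $-24089$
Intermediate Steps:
$\left(x - 1154\right) - 4825 = \left(-18110 - 1154\right) - 4825 = -19264 - 4825 = -24089$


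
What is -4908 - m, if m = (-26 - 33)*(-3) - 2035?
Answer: -3050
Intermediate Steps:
m = -1858 (m = -59*(-3) - 2035 = 177 - 2035 = -1858)
-4908 - m = -4908 - 1*(-1858) = -4908 + 1858 = -3050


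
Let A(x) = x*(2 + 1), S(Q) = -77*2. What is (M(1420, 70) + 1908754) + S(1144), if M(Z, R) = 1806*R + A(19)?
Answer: 2035077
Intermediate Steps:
S(Q) = -154
A(x) = 3*x (A(x) = x*3 = 3*x)
M(Z, R) = 57 + 1806*R (M(Z, R) = 1806*R + 3*19 = 1806*R + 57 = 57 + 1806*R)
(M(1420, 70) + 1908754) + S(1144) = ((57 + 1806*70) + 1908754) - 154 = ((57 + 126420) + 1908754) - 154 = (126477 + 1908754) - 154 = 2035231 - 154 = 2035077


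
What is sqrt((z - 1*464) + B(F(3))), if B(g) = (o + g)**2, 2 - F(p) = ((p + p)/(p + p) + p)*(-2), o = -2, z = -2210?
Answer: 3*I*sqrt(290) ≈ 51.088*I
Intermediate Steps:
F(p) = 4 + 2*p (F(p) = 2 - ((p + p)/(p + p) + p)*(-2) = 2 - ((2*p)/((2*p)) + p)*(-2) = 2 - ((2*p)*(1/(2*p)) + p)*(-2) = 2 - (1 + p)*(-2) = 2 - (-2 - 2*p) = 2 + (2 + 2*p) = 4 + 2*p)
B(g) = (-2 + g)**2
sqrt((z - 1*464) + B(F(3))) = sqrt((-2210 - 1*464) + (-2 + (4 + 2*3))**2) = sqrt((-2210 - 464) + (-2 + (4 + 6))**2) = sqrt(-2674 + (-2 + 10)**2) = sqrt(-2674 + 8**2) = sqrt(-2674 + 64) = sqrt(-2610) = 3*I*sqrt(290)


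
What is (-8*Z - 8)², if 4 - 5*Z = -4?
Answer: 10816/25 ≈ 432.64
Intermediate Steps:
Z = 8/5 (Z = ⅘ - ⅕*(-4) = ⅘ + ⅘ = 8/5 ≈ 1.6000)
(-8*Z - 8)² = (-8*8/5 - 8)² = (-64/5 - 8)² = (-104/5)² = 10816/25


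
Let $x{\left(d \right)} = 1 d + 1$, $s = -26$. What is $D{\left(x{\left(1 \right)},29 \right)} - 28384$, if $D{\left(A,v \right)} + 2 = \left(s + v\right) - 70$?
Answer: $-28453$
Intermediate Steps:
$x{\left(d \right)} = 1 + d$ ($x{\left(d \right)} = d + 1 = 1 + d$)
$D{\left(A,v \right)} = -98 + v$ ($D{\left(A,v \right)} = -2 + \left(\left(-26 + v\right) - 70\right) = -2 + \left(-96 + v\right) = -98 + v$)
$D{\left(x{\left(1 \right)},29 \right)} - 28384 = \left(-98 + 29\right) - 28384 = -69 - 28384 = -28453$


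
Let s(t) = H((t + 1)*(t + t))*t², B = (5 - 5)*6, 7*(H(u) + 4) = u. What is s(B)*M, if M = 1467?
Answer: 0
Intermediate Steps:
H(u) = -4 + u/7
B = 0 (B = 0*6 = 0)
s(t) = t²*(-4 + 2*t*(1 + t)/7) (s(t) = (-4 + ((t + 1)*(t + t))/7)*t² = (-4 + ((1 + t)*(2*t))/7)*t² = (-4 + (2*t*(1 + t))/7)*t² = (-4 + 2*t*(1 + t)/7)*t² = t²*(-4 + 2*t*(1 + t)/7))
s(B)*M = ((2/7)*0²*(-14 + 0*(1 + 0)))*1467 = ((2/7)*0*(-14 + 0*1))*1467 = ((2/7)*0*(-14 + 0))*1467 = ((2/7)*0*(-14))*1467 = 0*1467 = 0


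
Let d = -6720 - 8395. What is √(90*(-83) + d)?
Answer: I*√22585 ≈ 150.28*I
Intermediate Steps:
d = -15115
√(90*(-83) + d) = √(90*(-83) - 15115) = √(-7470 - 15115) = √(-22585) = I*√22585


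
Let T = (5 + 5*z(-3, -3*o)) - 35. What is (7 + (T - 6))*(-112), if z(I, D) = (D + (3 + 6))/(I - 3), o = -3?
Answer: 4928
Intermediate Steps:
z(I, D) = (9 + D)/(-3 + I) (z(I, D) = (D + 9)/(-3 + I) = (9 + D)/(-3 + I))
T = -45 (T = (5 + 5*((9 - 3*(-3))/(-3 - 3))) - 35 = (5 + 5*((9 + 9)/(-6))) - 35 = (5 + 5*(-⅙*18)) - 35 = (5 + 5*(-3)) - 35 = (5 - 15) - 35 = -10 - 35 = -45)
(7 + (T - 6))*(-112) = (7 + (-45 - 6))*(-112) = (7 - 51)*(-112) = -44*(-112) = 4928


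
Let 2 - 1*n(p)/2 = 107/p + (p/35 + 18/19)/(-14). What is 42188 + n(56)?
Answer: 112221523/2660 ≈ 42189.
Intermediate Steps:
n(p) = 550/133 - 214/p + p/245 (n(p) = 4 - 2*(107/p + (p/35 + 18/19)/(-14)) = 4 - 2*(107/p + (p*(1/35) + 18*(1/19))*(-1/14)) = 4 - 2*(107/p + (p/35 + 18/19)*(-1/14)) = 4 - 2*(107/p + (18/19 + p/35)*(-1/14)) = 4 - 2*(107/p + (-9/133 - p/490)) = 4 - 2*(-9/133 + 107/p - p/490) = 4 + (18/133 - 214/p + p/245) = 550/133 - 214/p + p/245)
42188 + n(56) = 42188 + (550/133 - 214/56 + (1/245)*56) = 42188 + (550/133 - 214*1/56 + 8/35) = 42188 + (550/133 - 107/28 + 8/35) = 42188 + 1443/2660 = 112221523/2660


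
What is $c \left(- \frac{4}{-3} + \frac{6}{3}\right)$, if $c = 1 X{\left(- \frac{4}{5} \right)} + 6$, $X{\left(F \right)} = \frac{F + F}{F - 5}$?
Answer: $\frac{1820}{87} \approx 20.92$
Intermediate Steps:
$X{\left(F \right)} = \frac{2 F}{-5 + F}$
$c = \frac{182}{29}$ ($c = 1 \frac{2 \left(- \frac{4}{5}\right)}{-5 - \frac{4}{5}} + 6 = 1 \frac{2 \left(\left(-4\right) \frac{1}{5}\right)}{-5 - \frac{4}{5}} + 6 = 1 \cdot 2 \left(- \frac{4}{5}\right) \frac{1}{-5 - \frac{4}{5}} + 6 = 1 \cdot 2 \left(- \frac{4}{5}\right) \frac{1}{- \frac{29}{5}} + 6 = 1 \cdot 2 \left(- \frac{4}{5}\right) \left(- \frac{5}{29}\right) + 6 = 1 \cdot \frac{8}{29} + 6 = \frac{8}{29} + 6 = \frac{182}{29} \approx 6.2759$)
$c \left(- \frac{4}{-3} + \frac{6}{3}\right) = \frac{182 \left(- \frac{4}{-3} + \frac{6}{3}\right)}{29} = \frac{182 \left(\left(-4\right) \left(- \frac{1}{3}\right) + 6 \cdot \frac{1}{3}\right)}{29} = \frac{182 \left(\frac{4}{3} + 2\right)}{29} = \frac{182}{29} \cdot \frac{10}{3} = \frac{1820}{87}$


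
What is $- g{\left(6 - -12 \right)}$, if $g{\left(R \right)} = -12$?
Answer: $12$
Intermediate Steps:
$- g{\left(6 - -12 \right)} = \left(-1\right) \left(-12\right) = 12$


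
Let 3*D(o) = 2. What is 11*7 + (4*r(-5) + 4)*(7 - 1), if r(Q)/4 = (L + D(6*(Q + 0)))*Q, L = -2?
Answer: 741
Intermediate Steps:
D(o) = 2/3 (D(o) = (1/3)*2 = 2/3)
r(Q) = -16*Q/3 (r(Q) = 4*((-2 + 2/3)*Q) = 4*(-4*Q/3) = -16*Q/3)
11*7 + (4*r(-5) + 4)*(7 - 1) = 11*7 + (4*(-16/3*(-5)) + 4)*(7 - 1) = 77 + (4*(80/3) + 4)*6 = 77 + (320/3 + 4)*6 = 77 + (332/3)*6 = 77 + 664 = 741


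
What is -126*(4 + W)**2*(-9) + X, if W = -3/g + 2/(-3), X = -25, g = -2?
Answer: 52933/2 ≈ 26467.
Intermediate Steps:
W = 5/6 (W = -3/(-2) + 2/(-3) = -3*(-1/2) + 2*(-1/3) = 3/2 - 2/3 = 5/6 ≈ 0.83333)
-126*(4 + W)**2*(-9) + X = -126*(4 + 5/6)**2*(-9) - 25 = -126*(29/6)**2*(-9) - 25 = -5887*(-9)/2 - 25 = -126*(-841/4) - 25 = 52983/2 - 25 = 52933/2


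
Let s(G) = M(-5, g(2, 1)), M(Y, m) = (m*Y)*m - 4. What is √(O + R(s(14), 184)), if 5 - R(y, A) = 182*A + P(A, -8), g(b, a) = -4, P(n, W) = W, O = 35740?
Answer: √2265 ≈ 47.592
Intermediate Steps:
M(Y, m) = -4 + Y*m² (M(Y, m) = (Y*m)*m - 4 = Y*m² - 4 = -4 + Y*m²)
s(G) = -84 (s(G) = -4 - 5*(-4)² = -4 - 5*16 = -4 - 80 = -84)
R(y, A) = 13 - 182*A (R(y, A) = 5 - (182*A - 8) = 5 - (-8 + 182*A) = 5 + (8 - 182*A) = 13 - 182*A)
√(O + R(s(14), 184)) = √(35740 + (13 - 182*184)) = √(35740 + (13 - 33488)) = √(35740 - 33475) = √2265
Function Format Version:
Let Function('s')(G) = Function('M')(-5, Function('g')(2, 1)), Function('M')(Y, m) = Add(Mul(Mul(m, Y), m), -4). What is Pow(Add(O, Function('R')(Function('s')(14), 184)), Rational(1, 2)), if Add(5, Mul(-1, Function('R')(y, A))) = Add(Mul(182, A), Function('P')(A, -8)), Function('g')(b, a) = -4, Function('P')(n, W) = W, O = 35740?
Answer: Pow(2265, Rational(1, 2)) ≈ 47.592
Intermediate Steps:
Function('M')(Y, m) = Add(-4, Mul(Y, Pow(m, 2))) (Function('M')(Y, m) = Add(Mul(Mul(Y, m), m), -4) = Add(Mul(Y, Pow(m, 2)), -4) = Add(-4, Mul(Y, Pow(m, 2))))
Function('s')(G) = -84 (Function('s')(G) = Add(-4, Mul(-5, Pow(-4, 2))) = Add(-4, Mul(-5, 16)) = Add(-4, -80) = -84)
Function('R')(y, A) = Add(13, Mul(-182, A)) (Function('R')(y, A) = Add(5, Mul(-1, Add(Mul(182, A), -8))) = Add(5, Mul(-1, Add(-8, Mul(182, A)))) = Add(5, Add(8, Mul(-182, A))) = Add(13, Mul(-182, A)))
Pow(Add(O, Function('R')(Function('s')(14), 184)), Rational(1, 2)) = Pow(Add(35740, Add(13, Mul(-182, 184))), Rational(1, 2)) = Pow(Add(35740, Add(13, -33488)), Rational(1, 2)) = Pow(Add(35740, -33475), Rational(1, 2)) = Pow(2265, Rational(1, 2))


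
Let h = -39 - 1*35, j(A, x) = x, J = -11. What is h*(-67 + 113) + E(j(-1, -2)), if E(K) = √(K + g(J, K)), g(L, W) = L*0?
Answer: -3404 + I*√2 ≈ -3404.0 + 1.4142*I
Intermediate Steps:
h = -74 (h = -39 - 35 = -74)
g(L, W) = 0
E(K) = √K (E(K) = √(K + 0) = √K)
h*(-67 + 113) + E(j(-1, -2)) = -74*(-67 + 113) + √(-2) = -74*46 + I*√2 = -3404 + I*√2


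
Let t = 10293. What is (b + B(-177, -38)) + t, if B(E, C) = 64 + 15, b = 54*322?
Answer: 27760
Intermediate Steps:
b = 17388
B(E, C) = 79
(b + B(-177, -38)) + t = (17388 + 79) + 10293 = 17467 + 10293 = 27760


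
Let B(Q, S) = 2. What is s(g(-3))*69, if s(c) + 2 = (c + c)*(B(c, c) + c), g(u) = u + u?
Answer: 3174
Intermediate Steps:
g(u) = 2*u
s(c) = -2 + 2*c*(2 + c) (s(c) = -2 + (c + c)*(2 + c) = -2 + (2*c)*(2 + c) = -2 + 2*c*(2 + c))
s(g(-3))*69 = (-2 + 2*(2*(-3))² + 4*(2*(-3)))*69 = (-2 + 2*(-6)² + 4*(-6))*69 = (-2 + 2*36 - 24)*69 = (-2 + 72 - 24)*69 = 46*69 = 3174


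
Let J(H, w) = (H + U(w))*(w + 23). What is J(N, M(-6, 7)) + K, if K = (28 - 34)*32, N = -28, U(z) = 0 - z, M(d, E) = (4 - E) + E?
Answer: -1056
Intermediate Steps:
M(d, E) = 4
U(z) = -z
K = -192 (K = -6*32 = -192)
J(H, w) = (23 + w)*(H - w) (J(H, w) = (H - w)*(w + 23) = (H - w)*(23 + w) = (23 + w)*(H - w))
J(N, M(-6, 7)) + K = (-1*4² - 23*4 + 23*(-28) - 28*4) - 192 = (-1*16 - 92 - 644 - 112) - 192 = (-16 - 92 - 644 - 112) - 192 = -864 - 192 = -1056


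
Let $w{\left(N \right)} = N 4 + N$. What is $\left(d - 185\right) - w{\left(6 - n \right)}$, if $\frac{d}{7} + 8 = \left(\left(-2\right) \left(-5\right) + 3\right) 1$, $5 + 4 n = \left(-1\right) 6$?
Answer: $- \frac{775}{4} \approx -193.75$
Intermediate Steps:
$n = - \frac{11}{4}$ ($n = - \frac{5}{4} + \frac{\left(-1\right) 6}{4} = - \frac{5}{4} + \frac{1}{4} \left(-6\right) = - \frac{5}{4} - \frac{3}{2} = - \frac{11}{4} \approx -2.75$)
$d = 35$ ($d = -56 + 7 \left(\left(-2\right) \left(-5\right) + 3\right) 1 = -56 + 7 \left(10 + 3\right) 1 = -56 + 7 \cdot 13 \cdot 1 = -56 + 7 \cdot 13 = -56 + 91 = 35$)
$w{\left(N \right)} = 5 N$ ($w{\left(N \right)} = 4 N + N = 5 N$)
$\left(d - 185\right) - w{\left(6 - n \right)} = \left(35 - 185\right) - 5 \left(6 - - \frac{11}{4}\right) = \left(35 - 185\right) - 5 \left(6 + \frac{11}{4}\right) = -150 - 5 \cdot \frac{35}{4} = -150 - \frac{175}{4} = - \frac{775}{4}$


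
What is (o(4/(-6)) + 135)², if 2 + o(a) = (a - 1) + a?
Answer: 153664/9 ≈ 17074.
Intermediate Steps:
o(a) = -3 + 2*a (o(a) = -2 + ((a - 1) + a) = -2 + ((-1 + a) + a) = -2 + (-1 + 2*a) = -3 + 2*a)
(o(4/(-6)) + 135)² = ((-3 + 2*(4/(-6))) + 135)² = ((-3 + 2*(4*(-⅙))) + 135)² = ((-3 + 2*(-⅔)) + 135)² = ((-3 - 4/3) + 135)² = (-13/3 + 135)² = (392/3)² = 153664/9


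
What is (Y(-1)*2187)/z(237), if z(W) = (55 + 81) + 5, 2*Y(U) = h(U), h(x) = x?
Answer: -729/94 ≈ -7.7553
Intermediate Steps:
Y(U) = U/2
z(W) = 141 (z(W) = 136 + 5 = 141)
(Y(-1)*2187)/z(237) = (((½)*(-1))*2187)/141 = -½*2187*(1/141) = -2187/2*1/141 = -729/94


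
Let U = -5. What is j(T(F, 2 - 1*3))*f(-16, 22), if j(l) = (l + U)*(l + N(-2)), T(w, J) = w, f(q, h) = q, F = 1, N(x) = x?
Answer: -64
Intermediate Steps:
j(l) = (-5 + l)*(-2 + l) (j(l) = (l - 5)*(l - 2) = (-5 + l)*(-2 + l))
j(T(F, 2 - 1*3))*f(-16, 22) = (10 + 1**2 - 7*1)*(-16) = (10 + 1 - 7)*(-16) = 4*(-16) = -64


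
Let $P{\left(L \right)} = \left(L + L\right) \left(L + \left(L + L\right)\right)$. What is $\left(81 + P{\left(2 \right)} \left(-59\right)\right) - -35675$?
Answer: $34340$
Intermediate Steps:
$P{\left(L \right)} = 6 L^{2}$ ($P{\left(L \right)} = 2 L \left(L + 2 L\right) = 2 L 3 L = 6 L^{2}$)
$\left(81 + P{\left(2 \right)} \left(-59\right)\right) - -35675 = \left(81 + 6 \cdot 2^{2} \left(-59\right)\right) - -35675 = \left(81 + 6 \cdot 4 \left(-59\right)\right) + 35675 = \left(81 + 24 \left(-59\right)\right) + 35675 = \left(81 - 1416\right) + 35675 = -1335 + 35675 = 34340$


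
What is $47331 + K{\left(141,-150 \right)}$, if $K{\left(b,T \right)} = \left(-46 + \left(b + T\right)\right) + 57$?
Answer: $47333$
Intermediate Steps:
$K{\left(b,T \right)} = 11 + T + b$ ($K{\left(b,T \right)} = \left(-46 + \left(T + b\right)\right) + 57 = \left(-46 + T + b\right) + 57 = 11 + T + b$)
$47331 + K{\left(141,-150 \right)} = 47331 + \left(11 - 150 + 141\right) = 47331 + 2 = 47333$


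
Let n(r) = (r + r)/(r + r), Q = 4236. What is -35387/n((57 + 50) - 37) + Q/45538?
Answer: -805724485/22769 ≈ -35387.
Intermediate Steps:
n(r) = 1 (n(r) = (2*r)/((2*r)) = (2*r)*(1/(2*r)) = 1)
-35387/n((57 + 50) - 37) + Q/45538 = -35387/1 + 4236/45538 = -35387*1 + 4236*(1/45538) = -35387 + 2118/22769 = -805724485/22769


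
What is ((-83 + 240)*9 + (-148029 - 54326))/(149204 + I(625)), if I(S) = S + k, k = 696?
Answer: -200942/150525 ≈ -1.3349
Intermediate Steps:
I(S) = 696 + S (I(S) = S + 696 = 696 + S)
((-83 + 240)*9 + (-148029 - 54326))/(149204 + I(625)) = ((-83 + 240)*9 + (-148029 - 54326))/(149204 + (696 + 625)) = (157*9 - 202355)/(149204 + 1321) = (1413 - 202355)/150525 = -200942*1/150525 = -200942/150525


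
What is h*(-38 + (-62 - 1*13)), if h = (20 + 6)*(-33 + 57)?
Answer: -70512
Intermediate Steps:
h = 624 (h = 26*24 = 624)
h*(-38 + (-62 - 1*13)) = 624*(-38 + (-62 - 1*13)) = 624*(-38 + (-62 - 13)) = 624*(-38 - 75) = 624*(-113) = -70512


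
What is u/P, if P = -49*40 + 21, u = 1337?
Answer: -191/277 ≈ -0.68953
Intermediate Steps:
P = -1939 (P = -1960 + 21 = -1939)
u/P = 1337/(-1939) = 1337*(-1/1939) = -191/277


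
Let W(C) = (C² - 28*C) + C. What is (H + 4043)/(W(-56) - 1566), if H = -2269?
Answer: 887/1541 ≈ 0.57560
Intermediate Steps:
W(C) = C² - 27*C
(H + 4043)/(W(-56) - 1566) = (-2269 + 4043)/(-56*(-27 - 56) - 1566) = 1774/(-56*(-83) - 1566) = 1774/(4648 - 1566) = 1774/3082 = 1774*(1/3082) = 887/1541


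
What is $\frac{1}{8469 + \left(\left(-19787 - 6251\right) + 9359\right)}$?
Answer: $- \frac{1}{8210} \approx -0.0001218$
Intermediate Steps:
$\frac{1}{8469 + \left(\left(-19787 - 6251\right) + 9359\right)} = \frac{1}{8469 + \left(-26038 + 9359\right)} = \frac{1}{8469 - 16679} = \frac{1}{-8210} = - \frac{1}{8210}$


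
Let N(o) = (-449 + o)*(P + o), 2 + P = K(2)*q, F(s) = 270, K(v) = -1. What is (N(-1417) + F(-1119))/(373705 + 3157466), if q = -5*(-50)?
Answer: 1038208/1177057 ≈ 0.88204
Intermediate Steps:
q = 250
P = -252 (P = -2 - 1*250 = -2 - 250 = -252)
N(o) = (-449 + o)*(-252 + o)
(N(-1417) + F(-1119))/(373705 + 3157466) = ((113148 + (-1417)**2 - 701*(-1417)) + 270)/(373705 + 3157466) = ((113148 + 2007889 + 993317) + 270)/3531171 = (3114354 + 270)*(1/3531171) = 3114624*(1/3531171) = 1038208/1177057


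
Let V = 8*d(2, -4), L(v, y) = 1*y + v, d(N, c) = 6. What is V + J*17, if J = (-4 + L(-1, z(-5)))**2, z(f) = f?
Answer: 1748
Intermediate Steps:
L(v, y) = v + y (L(v, y) = y + v = v + y)
V = 48 (V = 8*6 = 48)
J = 100 (J = (-4 + (-1 - 5))**2 = (-4 - 6)**2 = (-10)**2 = 100)
V + J*17 = 48 + 100*17 = 48 + 1700 = 1748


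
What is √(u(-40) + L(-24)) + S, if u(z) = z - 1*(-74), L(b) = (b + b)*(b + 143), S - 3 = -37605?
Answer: -37602 + I*√5678 ≈ -37602.0 + 75.353*I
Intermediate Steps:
S = -37602 (S = 3 - 37605 = -37602)
L(b) = 2*b*(143 + b) (L(b) = (2*b)*(143 + b) = 2*b*(143 + b))
u(z) = 74 + z (u(z) = z + 74 = 74 + z)
√(u(-40) + L(-24)) + S = √((74 - 40) + 2*(-24)*(143 - 24)) - 37602 = √(34 + 2*(-24)*119) - 37602 = √(34 - 5712) - 37602 = √(-5678) - 37602 = I*√5678 - 37602 = -37602 + I*√5678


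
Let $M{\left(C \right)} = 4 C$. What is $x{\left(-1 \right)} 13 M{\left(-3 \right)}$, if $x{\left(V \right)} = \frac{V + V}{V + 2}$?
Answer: $312$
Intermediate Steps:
$x{\left(V \right)} = \frac{2 V}{2 + V}$
$x{\left(-1 \right)} 13 M{\left(-3 \right)} = 2 \left(-1\right) \frac{1}{2 - 1} \cdot 13 \cdot 4 \left(-3\right) = 2 \left(-1\right) 1^{-1} \cdot 13 \left(-12\right) = 2 \left(-1\right) 1 \cdot 13 \left(-12\right) = \left(-2\right) 13 \left(-12\right) = \left(-26\right) \left(-12\right) = 312$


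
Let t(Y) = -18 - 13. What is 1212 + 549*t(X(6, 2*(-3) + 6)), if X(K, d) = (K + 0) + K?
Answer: -15807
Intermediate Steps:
X(K, d) = 2*K (X(K, d) = K + K = 2*K)
t(Y) = -31
1212 + 549*t(X(6, 2*(-3) + 6)) = 1212 + 549*(-31) = 1212 - 17019 = -15807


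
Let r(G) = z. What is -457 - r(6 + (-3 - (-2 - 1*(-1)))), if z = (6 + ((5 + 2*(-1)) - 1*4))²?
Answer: -482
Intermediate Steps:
z = 25 (z = (6 + ((5 - 2) - 4))² = (6 + (3 - 4))² = (6 - 1)² = 5² = 25)
r(G) = 25
-457 - r(6 + (-3 - (-2 - 1*(-1)))) = -457 - 1*25 = -457 - 25 = -482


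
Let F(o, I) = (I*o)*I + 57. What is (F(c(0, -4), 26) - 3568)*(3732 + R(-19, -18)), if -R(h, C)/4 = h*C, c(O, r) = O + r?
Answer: -14692260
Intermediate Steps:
F(o, I) = 57 + o*I² (F(o, I) = o*I² + 57 = 57 + o*I²)
R(h, C) = -4*C*h (R(h, C) = -4*h*C = -4*C*h)
(F(c(0, -4), 26) - 3568)*(3732 + R(-19, -18)) = ((57 + (0 - 4)*26²) - 3568)*(3732 - 4*(-18)*(-19)) = ((57 - 4*676) - 3568)*(3732 - 1368) = ((57 - 2704) - 3568)*2364 = (-2647 - 3568)*2364 = -6215*2364 = -14692260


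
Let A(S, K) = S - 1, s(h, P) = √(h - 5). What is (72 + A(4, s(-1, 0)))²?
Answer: 5625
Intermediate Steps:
s(h, P) = √(-5 + h)
A(S, K) = -1 + S
(72 + A(4, s(-1, 0)))² = (72 + (-1 + 4))² = (72 + 3)² = 75² = 5625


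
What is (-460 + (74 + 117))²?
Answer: 72361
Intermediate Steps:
(-460 + (74 + 117))² = (-460 + 191)² = (-269)² = 72361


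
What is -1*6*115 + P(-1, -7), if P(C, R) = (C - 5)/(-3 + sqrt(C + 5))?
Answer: -684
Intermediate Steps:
P(C, R) = (-5 + C)/(-3 + sqrt(5 + C))
-1*6*115 + P(-1, -7) = -1*6*115 + (-5 - 1)/(-3 + sqrt(5 - 1)) = -6*115 - 6/(-3 + sqrt(4)) = -690 - 6/(-3 + 2) = -690 - 6/(-1) = -690 - 1*(-6) = -690 + 6 = -684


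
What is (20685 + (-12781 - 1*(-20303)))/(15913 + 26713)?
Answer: 28207/42626 ≈ 0.66173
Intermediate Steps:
(20685 + (-12781 - 1*(-20303)))/(15913 + 26713) = (20685 + (-12781 + 20303))/42626 = (20685 + 7522)*(1/42626) = 28207*(1/42626) = 28207/42626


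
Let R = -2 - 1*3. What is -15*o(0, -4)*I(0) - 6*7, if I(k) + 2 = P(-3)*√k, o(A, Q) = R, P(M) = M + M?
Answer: -192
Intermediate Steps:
P(M) = 2*M
R = -5 (R = -2 - 3 = -5)
o(A, Q) = -5
I(k) = -2 - 6*√k (I(k) = -2 + (2*(-3))*√k = -2 - 6*√k)
-15*o(0, -4)*I(0) - 6*7 = -(-75)*(-2 - 6*√0) - 6*7 = -(-75)*(-2 - 6*0) - 42 = -(-75)*(-2 + 0) - 42 = -(-75)*(-2) - 42 = -15*10 - 42 = -150 - 42 = -192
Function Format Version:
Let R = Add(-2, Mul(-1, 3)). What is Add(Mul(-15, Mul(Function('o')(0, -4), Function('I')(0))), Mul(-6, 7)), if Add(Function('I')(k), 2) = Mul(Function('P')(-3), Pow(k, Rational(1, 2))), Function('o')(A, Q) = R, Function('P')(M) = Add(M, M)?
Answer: -192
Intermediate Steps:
Function('P')(M) = Mul(2, M)
R = -5 (R = Add(-2, -3) = -5)
Function('o')(A, Q) = -5
Function('I')(k) = Add(-2, Mul(-6, Pow(k, Rational(1, 2)))) (Function('I')(k) = Add(-2, Mul(Mul(2, -3), Pow(k, Rational(1, 2)))) = Add(-2, Mul(-6, Pow(k, Rational(1, 2)))))
Add(Mul(-15, Mul(Function('o')(0, -4), Function('I')(0))), Mul(-6, 7)) = Add(Mul(-15, Mul(-5, Add(-2, Mul(-6, Pow(0, Rational(1, 2)))))), Mul(-6, 7)) = Add(Mul(-15, Mul(-5, Add(-2, Mul(-6, 0)))), -42) = Add(Mul(-15, Mul(-5, Add(-2, 0))), -42) = Add(Mul(-15, Mul(-5, -2)), -42) = Add(Mul(-15, 10), -42) = Add(-150, -42) = -192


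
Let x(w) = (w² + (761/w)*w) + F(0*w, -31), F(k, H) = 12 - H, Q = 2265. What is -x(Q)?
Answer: -5131029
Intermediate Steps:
x(w) = 804 + w² (x(w) = (w² + (761/w)*w) + (12 - 1*(-31)) = (w² + 761) + (12 + 31) = (761 + w²) + 43 = 804 + w²)
-x(Q) = -(804 + 2265²) = -(804 + 5130225) = -1*5131029 = -5131029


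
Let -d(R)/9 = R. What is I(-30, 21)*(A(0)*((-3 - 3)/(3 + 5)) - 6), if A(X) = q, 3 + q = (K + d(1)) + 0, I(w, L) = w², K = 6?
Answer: -1350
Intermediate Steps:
d(R) = -9*R
q = -6 (q = -3 + ((6 - 9*1) + 0) = -3 + ((6 - 9) + 0) = -3 + (-3 + 0) = -3 - 3 = -6)
A(X) = -6
I(-30, 21)*(A(0)*((-3 - 3)/(3 + 5)) - 6) = (-30)²*(-6*(-3 - 3)/(3 + 5) - 6) = 900*(-(-36)/8 - 6) = 900*(-6*(-¾) - 6) = 900*(9/2 - 6) = 900*(-3/2) = -1350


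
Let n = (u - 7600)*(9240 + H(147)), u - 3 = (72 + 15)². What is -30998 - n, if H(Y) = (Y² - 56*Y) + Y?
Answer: 606394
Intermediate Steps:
u = 7572 (u = 3 + (72 + 15)² = 3 + 87² = 3 + 7569 = 7572)
H(Y) = Y² - 55*Y
n = -637392 (n = (7572 - 7600)*(9240 + 147*(-55 + 147)) = -28*(9240 + 147*92) = -28*(9240 + 13524) = -28*22764 = -637392)
-30998 - n = -30998 - 1*(-637392) = -30998 + 637392 = 606394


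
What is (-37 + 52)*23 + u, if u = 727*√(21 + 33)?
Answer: 345 + 2181*√6 ≈ 5687.3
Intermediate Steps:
u = 2181*√6 (u = 727*√54 = 727*(3*√6) = 2181*√6 ≈ 5342.3)
(-37 + 52)*23 + u = (-37 + 52)*23 + 2181*√6 = 15*23 + 2181*√6 = 345 + 2181*√6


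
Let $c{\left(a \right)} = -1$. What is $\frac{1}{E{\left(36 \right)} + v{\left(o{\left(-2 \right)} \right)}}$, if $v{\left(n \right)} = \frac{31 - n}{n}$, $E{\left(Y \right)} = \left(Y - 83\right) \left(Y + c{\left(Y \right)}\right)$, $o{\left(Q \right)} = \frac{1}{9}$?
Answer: $- \frac{1}{1367} \approx -0.00073153$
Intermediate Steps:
$o{\left(Q \right)} = \frac{1}{9}$
$E{\left(Y \right)} = \left(-1 + Y\right) \left(-83 + Y\right)$ ($E{\left(Y \right)} = \left(Y - 83\right) \left(Y - 1\right) = \left(-83 + Y\right) \left(-1 + Y\right) = \left(-1 + Y\right) \left(-83 + Y\right)$)
$v{\left(n \right)} = \frac{31 - n}{n}$
$\frac{1}{E{\left(36 \right)} + v{\left(o{\left(-2 \right)} \right)}} = \frac{1}{\left(83 + 36^{2} - 3024\right) + \frac{1}{\frac{1}{9}} \left(31 - \frac{1}{9}\right)} = \frac{1}{\left(83 + 1296 - 3024\right) + 9 \left(31 - \frac{1}{9}\right)} = \frac{1}{-1645 + 9 \cdot \frac{278}{9}} = \frac{1}{-1645 + 278} = \frac{1}{-1367} = - \frac{1}{1367}$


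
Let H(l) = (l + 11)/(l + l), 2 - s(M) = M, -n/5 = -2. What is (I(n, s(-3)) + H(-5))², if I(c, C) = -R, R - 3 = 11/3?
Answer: 11881/225 ≈ 52.804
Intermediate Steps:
n = 10 (n = -5*(-2) = 10)
R = 20/3 (R = 3 + 11/3 = 20/3 ≈ 6.6667)
s(M) = 2 - M
I(c, C) = -20/3 (I(c, C) = -1*20/3 = -20/3)
H(l) = (11 + l)/(2*l) (H(l) = (11 + l)/((2*l)) = (11 + l)*(1/(2*l)) = (11 + l)/(2*l))
(I(n, s(-3)) + H(-5))² = (-20/3 + (½)*(11 - 5)/(-5))² = (-20/3 + (½)*(-⅕)*6)² = (-20/3 - ⅗)² = (-109/15)² = 11881/225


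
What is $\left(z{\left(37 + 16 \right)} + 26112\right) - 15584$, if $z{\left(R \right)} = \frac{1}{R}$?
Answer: $\frac{557985}{53} \approx 10528.0$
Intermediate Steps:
$\left(z{\left(37 + 16 \right)} + 26112\right) - 15584 = \left(\frac{1}{37 + 16} + 26112\right) - 15584 = \left(\frac{1}{53} + 26112\right) - 15584 = \frac{1383937}{53} - 15584 = \frac{557985}{53}$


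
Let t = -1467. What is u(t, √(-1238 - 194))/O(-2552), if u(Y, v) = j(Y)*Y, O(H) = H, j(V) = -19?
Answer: -27873/2552 ≈ -10.922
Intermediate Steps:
u(Y, v) = -19*Y
u(t, √(-1238 - 194))/O(-2552) = -19*(-1467)/(-2552) = 27873*(-1/2552) = -27873/2552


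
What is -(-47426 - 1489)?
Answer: 48915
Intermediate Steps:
-(-47426 - 1489) = -1*(-48915) = 48915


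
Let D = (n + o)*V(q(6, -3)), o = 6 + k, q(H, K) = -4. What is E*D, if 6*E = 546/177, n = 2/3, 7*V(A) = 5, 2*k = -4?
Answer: 910/531 ≈ 1.7137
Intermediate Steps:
k = -2 (k = (½)*(-4) = -2)
V(A) = 5/7 (V(A) = (⅐)*5 = 5/7)
n = ⅔ (n = 2*(⅓) = ⅔ ≈ 0.66667)
o = 4 (o = 6 - 2 = 4)
E = 91/177 (E = (546/177)/6 = (546*(1/177))/6 = (⅙)*(182/59) = 91/177 ≈ 0.51412)
D = 10/3 (D = (⅔ + 4)*(5/7) = (14/3)*(5/7) = 10/3 ≈ 3.3333)
E*D = (91/177)*(10/3) = 910/531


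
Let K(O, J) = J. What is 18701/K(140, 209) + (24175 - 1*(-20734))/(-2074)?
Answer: 29399893/433466 ≈ 67.825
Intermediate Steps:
18701/K(140, 209) + (24175 - 1*(-20734))/(-2074) = 18701/209 + (24175 - 1*(-20734))/(-2074) = 18701*(1/209) + (24175 + 20734)*(-1/2074) = 18701/209 + 44909*(-1/2074) = 18701/209 - 44909/2074 = 29399893/433466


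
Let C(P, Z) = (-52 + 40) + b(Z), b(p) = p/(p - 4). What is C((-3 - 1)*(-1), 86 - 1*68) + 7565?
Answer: 52880/7 ≈ 7554.3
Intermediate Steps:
b(p) = p/(-4 + p)
C(P, Z) = -12 + Z/(-4 + Z) (C(P, Z) = (-52 + 40) + Z/(-4 + Z) = -12 + Z/(-4 + Z))
C((-3 - 1)*(-1), 86 - 1*68) + 7565 = (48 - 11*(86 - 1*68))/(-4 + (86 - 1*68)) + 7565 = (48 - 11*(86 - 68))/(-4 + (86 - 68)) + 7565 = (48 - 11*18)/(-4 + 18) + 7565 = (48 - 198)/14 + 7565 = (1/14)*(-150) + 7565 = -75/7 + 7565 = 52880/7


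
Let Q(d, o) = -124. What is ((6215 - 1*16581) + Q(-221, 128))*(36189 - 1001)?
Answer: -369122120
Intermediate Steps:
((6215 - 1*16581) + Q(-221, 128))*(36189 - 1001) = ((6215 - 1*16581) - 124)*(36189 - 1001) = ((6215 - 16581) - 124)*35188 = (-10366 - 124)*35188 = -10490*35188 = -369122120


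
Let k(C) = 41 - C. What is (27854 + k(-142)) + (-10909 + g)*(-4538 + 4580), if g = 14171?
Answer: 165041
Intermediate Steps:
(27854 + k(-142)) + (-10909 + g)*(-4538 + 4580) = (27854 + (41 - 1*(-142))) + (-10909 + 14171)*(-4538 + 4580) = (27854 + (41 + 142)) + 3262*42 = (27854 + 183) + 137004 = 28037 + 137004 = 165041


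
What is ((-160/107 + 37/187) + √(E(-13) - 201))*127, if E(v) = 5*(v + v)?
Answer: -3297047/20009 + 127*I*√331 ≈ -164.78 + 2310.6*I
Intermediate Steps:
E(v) = 10*v (E(v) = 5*(2*v) = 10*v)
((-160/107 + 37/187) + √(E(-13) - 201))*127 = ((-160/107 + 37/187) + √(10*(-13) - 201))*127 = ((-160*1/107 + 37*(1/187)) + √(-130 - 201))*127 = ((-160/107 + 37/187) + √(-331))*127 = (-25961/20009 + I*√331)*127 = -3297047/20009 + 127*I*√331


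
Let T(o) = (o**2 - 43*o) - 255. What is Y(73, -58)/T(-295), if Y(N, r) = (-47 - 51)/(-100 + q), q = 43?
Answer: 98/5668935 ≈ 1.7287e-5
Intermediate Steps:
Y(N, r) = 98/57 (Y(N, r) = (-47 - 51)/(-100 + 43) = -98/(-57) = -98*(-1/57) = 98/57)
T(o) = -255 + o**2 - 43*o
Y(73, -58)/T(-295) = 98/(57*(-255 + (-295)**2 - 43*(-295))) = 98/(57*(-255 + 87025 + 12685)) = (98/57)/99455 = (98/57)*(1/99455) = 98/5668935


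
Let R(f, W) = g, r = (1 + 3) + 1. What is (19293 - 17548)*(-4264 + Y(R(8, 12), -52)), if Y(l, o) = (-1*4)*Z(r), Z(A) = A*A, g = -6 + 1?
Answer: -7615180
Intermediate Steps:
r = 5 (r = 4 + 1 = 5)
g = -5
R(f, W) = -5
Z(A) = A**2
Y(l, o) = -100 (Y(l, o) = -1*4*5**2 = -4*25 = -100)
(19293 - 17548)*(-4264 + Y(R(8, 12), -52)) = (19293 - 17548)*(-4264 - 100) = 1745*(-4364) = -7615180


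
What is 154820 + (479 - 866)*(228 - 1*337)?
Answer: 197003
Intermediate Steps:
154820 + (479 - 866)*(228 - 1*337) = 154820 - 387*(228 - 337) = 154820 - 387*(-109) = 154820 + 42183 = 197003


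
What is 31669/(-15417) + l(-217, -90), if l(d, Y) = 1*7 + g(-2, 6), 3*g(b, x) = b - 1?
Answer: 60833/15417 ≈ 3.9458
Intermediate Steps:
g(b, x) = -⅓ + b/3 (g(b, x) = (b - 1)/3 = (-1 + b)/3 = -⅓ + b/3)
l(d, Y) = 6 (l(d, Y) = 1*7 + (-⅓ + (⅓)*(-2)) = 7 + (-⅓ - ⅔) = 7 - 1 = 6)
31669/(-15417) + l(-217, -90) = 31669/(-15417) + 6 = 31669*(-1/15417) + 6 = -31669/15417 + 6 = 60833/15417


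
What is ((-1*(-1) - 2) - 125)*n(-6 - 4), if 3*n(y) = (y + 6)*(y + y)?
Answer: -3360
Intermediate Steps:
n(y) = 2*y*(6 + y)/3 (n(y) = ((y + 6)*(y + y))/3 = ((6 + y)*(2*y))/3 = (2*y*(6 + y))/3 = 2*y*(6 + y)/3)
((-1*(-1) - 2) - 125)*n(-6 - 4) = ((-1*(-1) - 2) - 125)*(2*(-6 - 4)*(6 + (-6 - 4))/3) = ((1 - 2) - 125)*((⅔)*(-10)*(6 - 10)) = (-1 - 125)*((⅔)*(-10)*(-4)) = -126*80/3 = -3360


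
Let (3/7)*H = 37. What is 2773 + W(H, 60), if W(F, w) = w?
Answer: 2833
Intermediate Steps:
H = 259/3 (H = (7/3)*37 = 259/3 ≈ 86.333)
2773 + W(H, 60) = 2773 + 60 = 2833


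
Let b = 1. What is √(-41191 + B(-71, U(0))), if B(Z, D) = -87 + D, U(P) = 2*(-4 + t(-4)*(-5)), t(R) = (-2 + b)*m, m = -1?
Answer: 4*I*√2581 ≈ 203.21*I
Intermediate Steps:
t(R) = 1 (t(R) = (-2 + 1)*(-1) = -1*(-1) = 1)
U(P) = -18 (U(P) = 2*(-4 + 1*(-5)) = 2*(-4 - 5) = 2*(-9) = -18)
√(-41191 + B(-71, U(0))) = √(-41191 + (-87 - 18)) = √(-41191 - 105) = √(-41296) = 4*I*√2581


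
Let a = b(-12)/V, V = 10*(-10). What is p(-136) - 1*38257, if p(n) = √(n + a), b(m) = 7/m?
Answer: -38257 + I*√489579/60 ≈ -38257.0 + 11.662*I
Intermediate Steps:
V = -100
a = 7/1200 (a = (7/(-12))/(-100) = (7*(-1/12))*(-1/100) = -7/12*(-1/100) = 7/1200 ≈ 0.0058333)
p(n) = √(7/1200 + n) (p(n) = √(n + 7/1200) = √(7/1200 + n))
p(-136) - 1*38257 = √(21 + 3600*(-136))/60 - 1*38257 = √(21 - 489600)/60 - 38257 = √(-489579)/60 - 38257 = (I*√489579)/60 - 38257 = I*√489579/60 - 38257 = -38257 + I*√489579/60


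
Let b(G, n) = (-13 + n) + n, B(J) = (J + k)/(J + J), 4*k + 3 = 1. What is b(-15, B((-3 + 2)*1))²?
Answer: 529/4 ≈ 132.25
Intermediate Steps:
k = -½ (k = -¾ + (¼)*1 = -¾ + ¼ = -½ ≈ -0.50000)
B(J) = (-½ + J)/(2*J) (B(J) = (J - ½)/(J + J) = (-½ + J)/((2*J)) = (-½ + J)*(1/(2*J)) = (-½ + J)/(2*J))
b(G, n) = -13 + 2*n
b(-15, B((-3 + 2)*1))² = (-13 + 2*((-1 + 2*((-3 + 2)*1))/(4*(((-3 + 2)*1)))))² = (-13 + 2*((-1 + 2*(-1*1))/(4*((-1*1)))))² = (-13 + 2*((¼)*(-1 + 2*(-1))/(-1)))² = (-13 + 2*((¼)*(-1)*(-1 - 2)))² = (-13 + 2*((¼)*(-1)*(-3)))² = (-13 + 2*(¾))² = (-13 + 3/2)² = (-23/2)² = 529/4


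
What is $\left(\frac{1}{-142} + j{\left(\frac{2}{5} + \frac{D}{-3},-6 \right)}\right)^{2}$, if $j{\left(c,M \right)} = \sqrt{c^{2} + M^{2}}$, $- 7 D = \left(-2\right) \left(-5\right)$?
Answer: $\frac{8173770721}{222308100} - \frac{2 \sqrt{101341}}{7455} \approx 36.682$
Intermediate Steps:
$D = - \frac{10}{7}$ ($D = - \frac{\left(-2\right) \left(-5\right)}{7} = \left(- \frac{1}{7}\right) 10 = - \frac{10}{7} \approx -1.4286$)
$j{\left(c,M \right)} = \sqrt{M^{2} + c^{2}}$
$\left(\frac{1}{-142} + j{\left(\frac{2}{5} + \frac{D}{-3},-6 \right)}\right)^{2} = \left(\frac{1}{-142} + \sqrt{\left(-6\right)^{2} + \left(\frac{2}{5} - \frac{10}{7 \left(-3\right)}\right)^{2}}\right)^{2} = \left(- \frac{1}{142} + \sqrt{36 + \left(2 \cdot \frac{1}{5} - - \frac{10}{21}\right)^{2}}\right)^{2} = \left(- \frac{1}{142} + \sqrt{36 + \left(\frac{2}{5} + \frac{10}{21}\right)^{2}}\right)^{2} = \left(- \frac{1}{142} + \sqrt{36 + \left(\frac{92}{105}\right)^{2}}\right)^{2} = \left(- \frac{1}{142} + \sqrt{36 + \frac{8464}{11025}}\right)^{2} = \left(- \frac{1}{142} + \sqrt{\frac{405364}{11025}}\right)^{2} = \left(- \frac{1}{142} + \frac{2 \sqrt{101341}}{105}\right)^{2}$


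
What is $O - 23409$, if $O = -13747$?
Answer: $-37156$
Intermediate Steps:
$O - 23409 = -13747 - 23409 = -37156$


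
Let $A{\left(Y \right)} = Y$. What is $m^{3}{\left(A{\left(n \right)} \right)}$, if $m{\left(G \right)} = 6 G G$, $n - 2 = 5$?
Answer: $25412184$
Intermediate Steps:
$n = 7$ ($n = 2 + 5 = 7$)
$m{\left(G \right)} = 6 G^{2}$
$m^{3}{\left(A{\left(n \right)} \right)} = \left(6 \cdot 7^{2}\right)^{3} = \left(6 \cdot 49\right)^{3} = 294^{3} = 25412184$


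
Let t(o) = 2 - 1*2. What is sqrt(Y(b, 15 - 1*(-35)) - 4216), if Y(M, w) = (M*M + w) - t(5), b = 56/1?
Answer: I*sqrt(1030) ≈ 32.094*I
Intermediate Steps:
b = 56 (b = 56*1 = 56)
t(o) = 0 (t(o) = 2 - 2 = 0)
Y(M, w) = w + M**2 (Y(M, w) = (M*M + w) - 1*0 = (M**2 + w) + 0 = (w + M**2) + 0 = w + M**2)
sqrt(Y(b, 15 - 1*(-35)) - 4216) = sqrt(((15 - 1*(-35)) + 56**2) - 4216) = sqrt(((15 + 35) + 3136) - 4216) = sqrt((50 + 3136) - 4216) = sqrt(3186 - 4216) = sqrt(-1030) = I*sqrt(1030)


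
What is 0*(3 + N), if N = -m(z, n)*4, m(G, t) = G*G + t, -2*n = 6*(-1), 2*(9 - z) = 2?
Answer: 0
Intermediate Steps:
z = 8 (z = 9 - 1/2*2 = 9 - 1 = 8)
n = 3 (n = -3*(-1) = -1/2*(-6) = 3)
m(G, t) = t + G**2 (m(G, t) = G**2 + t = t + G**2)
N = -268 (N = -(3 + 8**2)*4 = -(3 + 64)*4 = -67*4 = -1*268 = -268)
0*(3 + N) = 0*(3 - 268) = 0*(-265) = 0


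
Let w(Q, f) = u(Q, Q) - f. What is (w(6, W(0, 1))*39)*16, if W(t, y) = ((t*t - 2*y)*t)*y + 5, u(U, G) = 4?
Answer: -624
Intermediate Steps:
W(t, y) = 5 + t*y*(t² - 2*y) (W(t, y) = ((t² - 2*y)*t)*y + 5 = (t*(t² - 2*y))*y + 5 = t*y*(t² - 2*y) + 5 = 5 + t*y*(t² - 2*y))
w(Q, f) = 4 - f
(w(6, W(0, 1))*39)*16 = ((4 - (5 + 1*0³ - 2*0*1²))*39)*16 = ((4 - (5 + 1*0 - 2*0*1))*39)*16 = ((4 - (5 + 0 + 0))*39)*16 = ((4 - 1*5)*39)*16 = ((4 - 5)*39)*16 = -1*39*16 = -39*16 = -624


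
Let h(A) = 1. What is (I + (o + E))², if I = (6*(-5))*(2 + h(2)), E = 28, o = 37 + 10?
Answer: 225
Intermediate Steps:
o = 47
I = -90 (I = (6*(-5))*(2 + 1) = -30*3 = -90)
(I + (o + E))² = (-90 + (47 + 28))² = (-90 + 75)² = (-15)² = 225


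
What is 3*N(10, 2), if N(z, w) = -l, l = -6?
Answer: 18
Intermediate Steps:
N(z, w) = 6 (N(z, w) = -1*(-6) = 6)
3*N(10, 2) = 3*6 = 18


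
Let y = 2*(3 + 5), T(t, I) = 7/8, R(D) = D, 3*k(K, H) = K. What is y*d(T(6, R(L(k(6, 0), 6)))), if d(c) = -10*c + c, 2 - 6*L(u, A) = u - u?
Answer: -126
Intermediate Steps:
k(K, H) = K/3
L(u, A) = ⅓ (L(u, A) = ⅓ - (u - u)/6 = ⅓ - ⅙*0 = ⅓ + 0 = ⅓)
T(t, I) = 7/8 (T(t, I) = 7*(⅛) = 7/8)
y = 16 (y = 2*8 = 16)
d(c) = -9*c
y*d(T(6, R(L(k(6, 0), 6)))) = 16*(-9*7/8) = 16*(-63/8) = -126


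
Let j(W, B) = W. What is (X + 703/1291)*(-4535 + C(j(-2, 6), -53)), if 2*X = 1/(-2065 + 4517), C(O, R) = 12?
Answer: -15598935969/6331064 ≈ -2463.9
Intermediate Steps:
X = 1/4904 (X = 1/(2*(-2065 + 4517)) = (1/2)/2452 = (1/2)*(1/2452) = 1/4904 ≈ 0.00020392)
(X + 703/1291)*(-4535 + C(j(-2, 6), -53)) = (1/4904 + 703/1291)*(-4535 + 12) = (1/4904 + 703*(1/1291))*(-4523) = (1/4904 + 703/1291)*(-4523) = (3448803/6331064)*(-4523) = -15598935969/6331064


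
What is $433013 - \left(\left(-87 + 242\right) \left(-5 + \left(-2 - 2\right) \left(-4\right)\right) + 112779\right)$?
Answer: $318529$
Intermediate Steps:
$433013 - \left(\left(-87 + 242\right) \left(-5 + \left(-2 - 2\right) \left(-4\right)\right) + 112779\right) = 433013 - \left(155 \left(-5 - -16\right) + 112779\right) = 433013 - \left(155 \left(-5 + 16\right) + 112779\right) = 433013 - \left(155 \cdot 11 + 112779\right) = 433013 - \left(1705 + 112779\right) = 433013 - 114484 = 318529$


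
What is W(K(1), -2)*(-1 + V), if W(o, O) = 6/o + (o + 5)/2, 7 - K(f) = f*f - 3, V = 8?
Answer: 161/3 ≈ 53.667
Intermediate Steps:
K(f) = 10 - f² (K(f) = 7 - (f*f - 3) = 7 - (f² - 3) = 7 - (-3 + f²) = 7 + (3 - f²) = 10 - f²)
W(o, O) = 5/2 + o/2 + 6/o (W(o, O) = 6/o + (5 + o)*(½) = 6/o + (5/2 + o/2) = 5/2 + o/2 + 6/o)
W(K(1), -2)*(-1 + V) = ((12 + (10 - 1*1²)*(5 + (10 - 1*1²)))/(2*(10 - 1*1²)))*(-1 + 8) = ((12 + (10 - 1*1)*(5 + (10 - 1*1)))/(2*(10 - 1*1)))*7 = ((12 + (10 - 1)*(5 + (10 - 1)))/(2*(10 - 1)))*7 = ((½)*(12 + 9*(5 + 9))/9)*7 = ((½)*(⅑)*(12 + 9*14))*7 = ((½)*(⅑)*(12 + 126))*7 = ((½)*(⅑)*138)*7 = (23/3)*7 = 161/3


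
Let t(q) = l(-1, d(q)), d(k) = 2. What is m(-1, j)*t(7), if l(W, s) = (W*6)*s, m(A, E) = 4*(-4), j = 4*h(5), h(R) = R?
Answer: 192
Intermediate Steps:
j = 20 (j = 4*5 = 20)
m(A, E) = -16
l(W, s) = 6*W*s (l(W, s) = (6*W)*s = 6*W*s)
t(q) = -12 (t(q) = 6*(-1)*2 = -12)
m(-1, j)*t(7) = -16*(-12) = 192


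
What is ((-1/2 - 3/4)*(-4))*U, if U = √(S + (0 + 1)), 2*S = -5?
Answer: 5*I*√6/2 ≈ 6.1237*I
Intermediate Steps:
S = -5/2 (S = (½)*(-5) = -5/2 ≈ -2.5000)
U = I*√6/2 (U = √(-5/2 + (0 + 1)) = √(-5/2 + 1) = √(-3/2) = I*√6/2 ≈ 1.2247*I)
((-1/2 - 3/4)*(-4))*U = ((-1/2 - 3/4)*(-4))*(I*√6/2) = ((-1*½ - 3*¼)*(-4))*(I*√6/2) = ((-½ - ¾)*(-4))*(I*√6/2) = (-5/4*(-4))*(I*√6/2) = 5*(I*√6/2) = 5*I*√6/2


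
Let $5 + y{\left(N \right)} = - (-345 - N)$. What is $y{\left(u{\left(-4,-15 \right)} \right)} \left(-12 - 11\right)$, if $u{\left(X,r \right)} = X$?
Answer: $-7728$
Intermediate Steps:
$y{\left(N \right)} = 340 + N$ ($y{\left(N \right)} = -5 - \left(-345 - N\right) = -5 + \left(345 + N\right) = 340 + N$)
$y{\left(u{\left(-4,-15 \right)} \right)} \left(-12 - 11\right) = \left(340 - 4\right) \left(-12 - 11\right) = 336 \left(-23\right) = -7728$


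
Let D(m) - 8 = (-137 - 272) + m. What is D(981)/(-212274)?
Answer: -290/106137 ≈ -0.0027323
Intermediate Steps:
D(m) = -401 + m (D(m) = 8 + ((-137 - 272) + m) = 8 + (-409 + m) = -401 + m)
D(981)/(-212274) = (-401 + 981)/(-212274) = 580*(-1/212274) = -290/106137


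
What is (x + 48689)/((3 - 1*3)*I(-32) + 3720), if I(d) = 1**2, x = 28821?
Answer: 7751/372 ≈ 20.836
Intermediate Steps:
I(d) = 1
(x + 48689)/((3 - 1*3)*I(-32) + 3720) = (28821 + 48689)/((3 - 1*3)*1 + 3720) = 77510/((3 - 3)*1 + 3720) = 77510/(0*1 + 3720) = 77510/(0 + 3720) = 77510/3720 = 77510*(1/3720) = 7751/372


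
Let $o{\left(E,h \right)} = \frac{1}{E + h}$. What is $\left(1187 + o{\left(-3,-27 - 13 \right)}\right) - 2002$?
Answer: $- \frac{35046}{43} \approx -815.02$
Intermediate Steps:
$\left(1187 + o{\left(-3,-27 - 13 \right)}\right) - 2002 = \left(1187 + \frac{1}{-3 - 40}\right) - 2002 = \left(1187 + \frac{1}{-43}\right) - 2002 = \left(1187 - \frac{1}{43}\right) - 2002 = \frac{51040}{43} - 2002 = - \frac{35046}{43}$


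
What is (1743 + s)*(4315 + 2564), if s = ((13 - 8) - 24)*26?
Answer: 8591871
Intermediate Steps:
s = -494 (s = (5 - 24)*26 = -19*26 = -494)
(1743 + s)*(4315 + 2564) = (1743 - 494)*(4315 + 2564) = 1249*6879 = 8591871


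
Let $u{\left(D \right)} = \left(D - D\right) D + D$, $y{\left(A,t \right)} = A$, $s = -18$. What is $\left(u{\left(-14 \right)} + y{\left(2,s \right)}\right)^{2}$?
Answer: $144$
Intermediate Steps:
$u{\left(D \right)} = D$ ($u{\left(D \right)} = 0 D + D = 0 + D = D$)
$\left(u{\left(-14 \right)} + y{\left(2,s \right)}\right)^{2} = \left(-14 + 2\right)^{2} = \left(-12\right)^{2} = 144$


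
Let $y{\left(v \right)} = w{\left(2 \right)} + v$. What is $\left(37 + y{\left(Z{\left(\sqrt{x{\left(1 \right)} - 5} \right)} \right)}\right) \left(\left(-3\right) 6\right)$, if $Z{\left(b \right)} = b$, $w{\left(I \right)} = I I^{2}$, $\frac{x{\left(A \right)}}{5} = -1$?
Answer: $-810 - 18 i \sqrt{10} \approx -810.0 - 56.921 i$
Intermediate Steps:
$x{\left(A \right)} = -5$ ($x{\left(A \right)} = 5 \left(-1\right) = -5$)
$w{\left(I \right)} = I^{3}$
$y{\left(v \right)} = 8 + v$ ($y{\left(v \right)} = 2^{3} + v = 8 + v$)
$\left(37 + y{\left(Z{\left(\sqrt{x{\left(1 \right)} - 5} \right)} \right)}\right) \left(\left(-3\right) 6\right) = \left(37 + \left(8 + \sqrt{-5 - 5}\right)\right) \left(\left(-3\right) 6\right) = \left(37 + \left(8 + \sqrt{-10}\right)\right) \left(-18\right) = \left(37 + \left(8 + i \sqrt{10}\right)\right) \left(-18\right) = \left(45 + i \sqrt{10}\right) \left(-18\right) = -810 - 18 i \sqrt{10}$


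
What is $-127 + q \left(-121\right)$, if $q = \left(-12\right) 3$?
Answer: $4229$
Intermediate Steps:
$q = -36$
$-127 + q \left(-121\right) = -127 - -4356 = -127 + 4356 = 4229$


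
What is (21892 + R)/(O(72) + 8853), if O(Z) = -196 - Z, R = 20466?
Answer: 42358/8585 ≈ 4.9340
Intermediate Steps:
(21892 + R)/(O(72) + 8853) = (21892 + 20466)/((-196 - 1*72) + 8853) = 42358/((-196 - 72) + 8853) = 42358/(-268 + 8853) = 42358/8585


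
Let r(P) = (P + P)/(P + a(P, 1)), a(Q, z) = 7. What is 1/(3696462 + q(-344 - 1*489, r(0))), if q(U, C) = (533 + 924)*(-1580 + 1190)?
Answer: 1/3128232 ≈ 3.1967e-7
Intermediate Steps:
r(P) = 2*P/(7 + P) (r(P) = (P + P)/(P + 7) = (2*P)/(7 + P) = 2*P/(7 + P))
q(U, C) = -568230 (q(U, C) = 1457*(-390) = -568230)
1/(3696462 + q(-344 - 1*489, r(0))) = 1/(3696462 - 568230) = 1/3128232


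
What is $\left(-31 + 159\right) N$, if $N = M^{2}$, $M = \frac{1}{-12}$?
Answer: $\frac{8}{9} \approx 0.88889$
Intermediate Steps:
$M = - \frac{1}{12} \approx -0.083333$
$N = \frac{1}{144}$ ($N = \left(- \frac{1}{12}\right)^{2} = \frac{1}{144} \approx 0.0069444$)
$\left(-31 + 159\right) N = \left(-31 + 159\right) \frac{1}{144} = 128 \cdot \frac{1}{144} = \frac{8}{9}$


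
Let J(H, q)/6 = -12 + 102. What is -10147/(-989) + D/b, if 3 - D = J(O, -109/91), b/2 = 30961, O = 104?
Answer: 627791441/61240858 ≈ 10.251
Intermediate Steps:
b = 61922 (b = 2*30961 = 61922)
J(H, q) = 540 (J(H, q) = 6*(-12 + 102) = 6*90 = 540)
D = -537 (D = 3 - 1*540 = 3 - 540 = -537)
-10147/(-989) + D/b = -10147/(-989) - 537/61922 = -10147*(-1/989) - 537*1/61922 = 10147/989 - 537/61922 = 627791441/61240858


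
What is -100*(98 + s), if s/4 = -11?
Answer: -5400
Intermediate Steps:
s = -44 (s = 4*(-11) = -44)
-100*(98 + s) = -100*(98 - 44) = -100*54 = -5400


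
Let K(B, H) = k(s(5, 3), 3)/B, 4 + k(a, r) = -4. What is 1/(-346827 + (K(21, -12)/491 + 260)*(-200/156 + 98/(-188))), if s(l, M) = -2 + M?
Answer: -18900063/6563913706387 ≈ -2.8794e-6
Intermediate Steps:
k(a, r) = -8 (k(a, r) = -4 - 4 = -8)
K(B, H) = -8/B
1/(-346827 + (K(21, -12)/491 + 260)*(-200/156 + 98/(-188))) = 1/(-346827 + (-8/21/491 + 260)*(-200/156 + 98/(-188))) = 1/(-346827 + (-8*1/21*(1/491) + 260)*(-200*1/156 + 98*(-1/188))) = 1/(-346827 + (-8/21*1/491 + 260)*(-50/39 - 49/94)) = 1/(-346827 + (-8/10311 + 260)*(-6611/3666)) = 1/(-346827 + (2680852/10311)*(-6611/3666)) = 1/(-346827 - 8861556286/18900063) = 1/(-6563913706387/18900063) = -18900063/6563913706387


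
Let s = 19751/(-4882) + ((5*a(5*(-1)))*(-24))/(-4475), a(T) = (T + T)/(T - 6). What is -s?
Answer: 38655383/9612658 ≈ 4.0213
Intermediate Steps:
a(T) = 2*T/(-6 + T) (a(T) = (2*T)/(-6 + T) = 2*T/(-6 + T))
s = -38655383/9612658 (s = 19751/(-4882) + ((5*(2*(5*(-1))/(-6 + 5*(-1))))*(-24))/(-4475) = 19751*(-1/4882) + ((5*(2*(-5)/(-6 - 5)))*(-24))*(-1/4475) = -19751/4882 + ((5*(2*(-5)/(-11)))*(-24))*(-1/4475) = -19751/4882 + ((5*(2*(-5)*(-1/11)))*(-24))*(-1/4475) = -19751/4882 + ((5*(10/11))*(-24))*(-1/4475) = -19751/4882 + ((50/11)*(-24))*(-1/4475) = -19751/4882 - 1200/11*(-1/4475) = -19751/4882 + 48/1969 = -38655383/9612658 ≈ -4.0213)
-s = -1*(-38655383/9612658) = 38655383/9612658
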